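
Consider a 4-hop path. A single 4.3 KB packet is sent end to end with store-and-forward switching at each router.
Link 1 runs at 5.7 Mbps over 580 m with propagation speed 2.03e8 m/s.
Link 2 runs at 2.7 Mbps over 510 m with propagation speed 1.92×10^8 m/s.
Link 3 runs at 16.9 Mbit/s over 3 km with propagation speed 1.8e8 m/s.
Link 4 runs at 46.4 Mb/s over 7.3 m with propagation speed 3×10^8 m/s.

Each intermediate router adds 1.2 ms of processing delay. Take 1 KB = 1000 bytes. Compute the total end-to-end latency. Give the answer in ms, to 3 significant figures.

25.2 ms

L = 34400 bits.
Transmission delays (L/R per hop): 6.03509, 12.7407, 2.0355, 0.741379 ms; sum = 21.5527 ms.
Propagation delays (d/s per hop): 0.00285714, 0.00265625, 0.0166667, 2.43333e-05 ms; sum = 0.0222044 ms.
Processing at 3 router(s): 3 × 1.2 ms = 3.6 ms.
End-to-end = 25.2 ms.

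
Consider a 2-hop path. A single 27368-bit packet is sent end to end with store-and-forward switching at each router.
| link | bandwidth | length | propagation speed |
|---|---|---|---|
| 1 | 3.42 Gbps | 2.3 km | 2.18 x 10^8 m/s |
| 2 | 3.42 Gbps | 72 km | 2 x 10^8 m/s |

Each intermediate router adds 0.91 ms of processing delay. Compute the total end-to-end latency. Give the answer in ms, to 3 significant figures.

1.30 ms

Transmission delay per hop = L/R = 27368/3420000000 = 0.00800234 ms; 2 hops → 0.0160047 ms.
Propagation delays (d/s per hop): 0.0105505, 0.36 ms; sum = 0.37055 ms.
Processing at 1 router(s): 1 × 0.91 ms = 0.91 ms.
End-to-end = 1.30 ms.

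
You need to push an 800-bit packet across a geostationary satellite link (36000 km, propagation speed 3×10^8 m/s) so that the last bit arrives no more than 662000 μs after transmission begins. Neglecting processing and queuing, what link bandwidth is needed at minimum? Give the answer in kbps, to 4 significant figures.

1.476 kbps

Propagation delay = 36000000 / 300000000 = 120000 μs.
Transmission budget = 662000 − 120000 = 542000 μs.
R ≥ L / t_tx = 800 bits / 0.542 s = 1.476 kbps.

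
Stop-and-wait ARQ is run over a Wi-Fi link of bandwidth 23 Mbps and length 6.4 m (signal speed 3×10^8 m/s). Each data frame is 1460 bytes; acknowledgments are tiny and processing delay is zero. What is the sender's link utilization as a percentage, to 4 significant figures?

99.99 %

t_tx = L/R = 11680/23000000 = 0.000507826 s.
t_prop = 6.4/300000000 = 2.13333e-08 s; RTT = 4.26667e-08 s.
Cycle = t_tx + RTT = 0.000507869 s.
Utilization = t_tx / cycle = 0.000507826/0.000507869 = 99.99 %.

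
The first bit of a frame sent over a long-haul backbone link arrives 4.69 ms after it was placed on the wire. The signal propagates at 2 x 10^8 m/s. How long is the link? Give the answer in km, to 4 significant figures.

d = s × t_prop = 200000000 × 0.00469 = 938.0 km.

938.0 km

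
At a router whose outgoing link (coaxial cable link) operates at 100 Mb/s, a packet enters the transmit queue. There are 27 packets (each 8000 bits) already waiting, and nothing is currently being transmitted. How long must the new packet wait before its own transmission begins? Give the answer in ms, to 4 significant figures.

Each queued packet: L/R = 8000/100000000 = 0.08 ms.
27 queued → 2.16 ms.
Queuing delay = 2.160 ms.

2.160 ms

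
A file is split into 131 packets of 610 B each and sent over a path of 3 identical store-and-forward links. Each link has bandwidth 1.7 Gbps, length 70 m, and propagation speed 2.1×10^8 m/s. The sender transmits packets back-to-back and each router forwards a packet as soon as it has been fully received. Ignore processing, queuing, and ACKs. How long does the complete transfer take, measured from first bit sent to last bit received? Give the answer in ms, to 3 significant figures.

0.383 ms

Per-hop transmission t_tx = L/R = 4880/1700000000 = 0.00287059 ms.
Per-hop propagation t_prop = 70/210000000 = 0.000333333 ms.
Pipeline fill: first packet needs 3·t_tx to clear all hops; remaining 130 packets each add one t_tx.
Total = (3+131-1)·t_tx + 3·t_prop = 133·0.00287059 + 3·0.000333333 = 0.383 ms.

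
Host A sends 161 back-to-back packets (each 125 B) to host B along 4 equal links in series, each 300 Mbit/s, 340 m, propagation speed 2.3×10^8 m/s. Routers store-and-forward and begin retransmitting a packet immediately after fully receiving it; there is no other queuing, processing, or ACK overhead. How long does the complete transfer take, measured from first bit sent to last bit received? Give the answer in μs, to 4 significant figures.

552.6 μs

Per-hop transmission t_tx = L/R = 1000/300000000 = 3.33333 μs.
Per-hop propagation t_prop = 340/2.3e+08 = 1.47826 μs.
Pipeline fill: first packet needs 4·t_tx to clear all hops; remaining 160 packets each add one t_tx.
Total = (4+161-1)·t_tx + 4·t_prop = 164·3.33333 + 4·1.47826 = 552.6 μs.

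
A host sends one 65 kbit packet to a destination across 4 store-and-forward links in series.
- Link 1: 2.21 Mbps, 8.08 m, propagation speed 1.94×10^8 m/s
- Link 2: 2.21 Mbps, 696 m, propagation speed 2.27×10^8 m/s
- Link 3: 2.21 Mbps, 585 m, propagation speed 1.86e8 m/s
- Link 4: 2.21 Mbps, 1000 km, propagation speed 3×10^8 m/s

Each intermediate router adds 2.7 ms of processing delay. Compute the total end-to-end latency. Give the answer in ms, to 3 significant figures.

129 ms

L = 65000 bits.
Transmission delay per hop = L/R = 65000/2210000 = 29.4118 ms; 4 hops → 117.647 ms.
Propagation delays (d/s per hop): 4.16495e-05, 0.00306608, 0.00314516, 3.33333 ms; sum = 3.33959 ms.
Processing at 3 router(s): 3 × 2.7 ms = 8.1 ms.
End-to-end = 129 ms.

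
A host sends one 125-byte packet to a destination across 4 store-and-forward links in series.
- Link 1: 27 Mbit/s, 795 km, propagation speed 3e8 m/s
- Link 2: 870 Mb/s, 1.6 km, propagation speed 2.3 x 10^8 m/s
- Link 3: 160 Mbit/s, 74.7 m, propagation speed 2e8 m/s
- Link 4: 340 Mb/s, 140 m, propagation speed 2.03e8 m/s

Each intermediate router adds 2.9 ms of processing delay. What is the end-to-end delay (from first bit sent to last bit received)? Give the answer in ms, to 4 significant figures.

L = 125 × 8 = 1000 bits.
Transmission delays (L/R per hop): 0.037037, 0.00114943, 0.00625, 0.00294118 ms; sum = 0.0473776 ms.
Propagation delays (d/s per hop): 2.65, 0.00695652, 0.0003735, 0.000689655 ms; sum = 2.65802 ms.
Processing at 3 router(s): 3 × 2.9 ms = 8.7 ms.
End-to-end = 11.41 ms.

11.41 ms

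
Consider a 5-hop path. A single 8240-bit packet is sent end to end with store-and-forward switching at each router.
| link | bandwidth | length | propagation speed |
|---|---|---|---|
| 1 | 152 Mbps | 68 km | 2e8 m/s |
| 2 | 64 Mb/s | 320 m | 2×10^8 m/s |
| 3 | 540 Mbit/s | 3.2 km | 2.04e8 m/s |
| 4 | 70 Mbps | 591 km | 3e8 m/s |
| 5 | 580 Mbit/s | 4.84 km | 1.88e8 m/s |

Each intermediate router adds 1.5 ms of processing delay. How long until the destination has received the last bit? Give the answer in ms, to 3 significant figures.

8.68 ms

Transmission delays (L/R per hop): 0.0542105, 0.12875, 0.0152593, 0.117714, 0.0142069 ms; sum = 0.330141 ms.
Propagation delays (d/s per hop): 0.34, 0.0016, 0.0156863, 1.97, 0.0257447 ms; sum = 2.35303 ms.
Processing at 4 router(s): 4 × 1.5 ms = 6 ms.
End-to-end = 8.68 ms.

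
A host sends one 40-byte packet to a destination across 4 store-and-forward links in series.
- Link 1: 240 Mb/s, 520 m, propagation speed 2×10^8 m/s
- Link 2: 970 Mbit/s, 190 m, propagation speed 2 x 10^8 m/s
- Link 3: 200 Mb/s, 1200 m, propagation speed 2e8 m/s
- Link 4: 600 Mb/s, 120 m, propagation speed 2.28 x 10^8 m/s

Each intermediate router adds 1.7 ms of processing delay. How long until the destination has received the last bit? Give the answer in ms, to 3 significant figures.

5.11 ms

L = 40 × 8 = 320 bits.
Transmission delays (L/R per hop): 0.00133333, 0.000329897, 0.0016, 0.000533333 ms; sum = 0.00379656 ms.
Propagation delays (d/s per hop): 0.0026, 0.00095, 0.006, 0.000526316 ms; sum = 0.0100763 ms.
Processing at 3 router(s): 3 × 1.7 ms = 5.1 ms.
End-to-end = 5.11 ms.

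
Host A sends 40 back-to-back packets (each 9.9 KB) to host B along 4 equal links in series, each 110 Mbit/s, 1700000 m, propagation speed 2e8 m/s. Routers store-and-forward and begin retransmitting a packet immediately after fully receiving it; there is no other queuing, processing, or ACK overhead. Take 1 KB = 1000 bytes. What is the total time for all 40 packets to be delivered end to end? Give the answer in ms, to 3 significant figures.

Per-hop transmission t_tx = L/R = 79200/110000000 = 0.72 ms.
Per-hop propagation t_prop = 1700000/200000000 = 8.5 ms.
Pipeline fill: first packet needs 4·t_tx to clear all hops; remaining 39 packets each add one t_tx.
Total = (4+40-1)·t_tx + 4·t_prop = 43·0.72 + 4·8.5 = 65.0 ms.

65.0 ms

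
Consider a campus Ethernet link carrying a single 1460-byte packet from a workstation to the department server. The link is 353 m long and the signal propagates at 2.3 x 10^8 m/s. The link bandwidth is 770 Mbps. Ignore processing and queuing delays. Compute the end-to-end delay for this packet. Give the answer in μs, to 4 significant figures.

L = 1460 × 8 = 11680 bits.
Transmission delay = L/R = 11680 / 770000000 = 15.1688 μs.
Propagation delay = d/s = 353 m / 2.3e+08 m/s = 1.53478 μs.
Total = 16.70 μs.

16.70 μs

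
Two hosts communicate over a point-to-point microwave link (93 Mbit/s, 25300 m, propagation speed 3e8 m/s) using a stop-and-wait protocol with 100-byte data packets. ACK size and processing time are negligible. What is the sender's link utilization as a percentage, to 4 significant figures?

4.853 %

t_tx = L/R = 800/93000000 = 8.60215e-06 s.
t_prop = 25300/300000000 = 8.43333e-05 s; RTT = 0.000168667 s.
Cycle = t_tx + RTT = 0.000177269 s.
Utilization = t_tx / cycle = 8.60215e-06/0.000177269 = 4.853 %.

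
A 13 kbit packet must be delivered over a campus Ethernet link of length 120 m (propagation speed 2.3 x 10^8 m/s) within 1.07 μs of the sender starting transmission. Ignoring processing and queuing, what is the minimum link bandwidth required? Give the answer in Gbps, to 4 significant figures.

23.71 Gbps

Propagation delay = 120 / 2.3e+08 = 0.521739 μs.
Transmission budget = 1.07 − 0.521739 = 0.548261 μs.
R ≥ L / t_tx = 13000 bits / 5.48261e-07 s = 23.71 Gbps.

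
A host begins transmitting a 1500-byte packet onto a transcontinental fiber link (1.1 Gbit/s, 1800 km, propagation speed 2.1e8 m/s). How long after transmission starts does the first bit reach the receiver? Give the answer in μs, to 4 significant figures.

First bit experiences only propagation delay: d/s = 1800000/210000000 = 8571 μs.

8571 μs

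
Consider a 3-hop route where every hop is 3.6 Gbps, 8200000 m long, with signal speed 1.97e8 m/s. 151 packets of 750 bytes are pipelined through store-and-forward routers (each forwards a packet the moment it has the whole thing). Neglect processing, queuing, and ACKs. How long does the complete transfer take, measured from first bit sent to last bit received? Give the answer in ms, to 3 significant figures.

125 ms

Per-hop transmission t_tx = L/R = 6000/3600000000 = 0.00166667 ms.
Per-hop propagation t_prop = 8200000/197000000 = 41.6244 ms.
Pipeline fill: first packet needs 3·t_tx to clear all hops; remaining 150 packets each add one t_tx.
Total = (3+151-1)·t_tx + 3·t_prop = 153·0.00166667 + 3·41.6244 = 125 ms.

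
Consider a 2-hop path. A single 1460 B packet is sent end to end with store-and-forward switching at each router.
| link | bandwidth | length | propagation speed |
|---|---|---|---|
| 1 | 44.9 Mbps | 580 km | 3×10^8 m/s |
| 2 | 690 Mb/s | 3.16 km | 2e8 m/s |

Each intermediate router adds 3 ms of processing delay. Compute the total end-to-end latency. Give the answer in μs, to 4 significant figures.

L = 1460 × 8 = 11680 bits.
Transmission delays (L/R per hop): 260.134, 16.9275 μs; sum = 277.061 μs.
Propagation delays (d/s per hop): 1933.33, 15.8 μs; sum = 1949.13 μs.
Processing at 1 router(s): 1 × 3 ms = 3000 μs.
End-to-end = 5226 μs.

5226 μs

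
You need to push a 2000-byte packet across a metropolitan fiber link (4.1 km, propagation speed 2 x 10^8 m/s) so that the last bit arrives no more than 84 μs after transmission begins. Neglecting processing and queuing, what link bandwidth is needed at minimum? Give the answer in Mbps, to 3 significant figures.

252 Mbps

L = 16000 bits.
Propagation delay = 4100 / 200000000 = 20.5 μs.
Transmission budget = 84 − 20.5 = 63.5 μs.
R ≥ L / t_tx = 16000 bits / 6.35e-05 s = 252 Mbps.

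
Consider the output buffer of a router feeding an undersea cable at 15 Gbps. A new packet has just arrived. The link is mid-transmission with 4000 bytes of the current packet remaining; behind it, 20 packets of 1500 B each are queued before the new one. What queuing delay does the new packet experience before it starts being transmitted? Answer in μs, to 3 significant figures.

18.1 μs

Each queued packet: L/R = 12000/15000000000 = 0.8 μs.
20 queued → 16 μs.
Plus remaining 32000 bits of current packet: 2.13333 μs.
Queuing delay = 18.1 μs.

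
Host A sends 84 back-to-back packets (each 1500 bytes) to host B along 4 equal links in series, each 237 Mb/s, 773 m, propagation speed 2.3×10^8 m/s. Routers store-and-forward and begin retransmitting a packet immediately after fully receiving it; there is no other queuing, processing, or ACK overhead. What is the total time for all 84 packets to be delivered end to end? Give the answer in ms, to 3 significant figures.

Per-hop transmission t_tx = L/R = 12000/237000000 = 0.0506329 ms.
Per-hop propagation t_prop = 773/2.3e+08 = 0.00336087 ms.
Pipeline fill: first packet needs 4·t_tx to clear all hops; remaining 83 packets each add one t_tx.
Total = (4+84-1)·t_tx + 4·t_prop = 87·0.0506329 + 4·0.00336087 = 4.42 ms.

4.42 ms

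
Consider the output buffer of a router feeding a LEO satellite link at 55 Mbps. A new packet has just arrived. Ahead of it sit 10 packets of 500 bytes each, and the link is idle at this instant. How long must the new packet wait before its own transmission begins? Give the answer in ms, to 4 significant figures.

Each queued packet: L/R = 4000/55000000 = 0.0727273 ms.
10 queued → 0.727273 ms.
Queuing delay = 0.7273 ms.

0.7273 ms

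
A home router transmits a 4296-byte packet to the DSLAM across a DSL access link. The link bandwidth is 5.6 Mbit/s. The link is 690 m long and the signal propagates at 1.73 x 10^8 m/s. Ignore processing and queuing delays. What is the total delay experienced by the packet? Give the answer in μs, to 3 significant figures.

L = 4296 × 8 = 34368 bits.
Transmission delay = L/R = 34368 / 5600000 = 6137.14 μs.
Propagation delay = d/s = 690 m / 173000000 m/s = 3.98844 μs.
Total = 6140 μs.

6140 μs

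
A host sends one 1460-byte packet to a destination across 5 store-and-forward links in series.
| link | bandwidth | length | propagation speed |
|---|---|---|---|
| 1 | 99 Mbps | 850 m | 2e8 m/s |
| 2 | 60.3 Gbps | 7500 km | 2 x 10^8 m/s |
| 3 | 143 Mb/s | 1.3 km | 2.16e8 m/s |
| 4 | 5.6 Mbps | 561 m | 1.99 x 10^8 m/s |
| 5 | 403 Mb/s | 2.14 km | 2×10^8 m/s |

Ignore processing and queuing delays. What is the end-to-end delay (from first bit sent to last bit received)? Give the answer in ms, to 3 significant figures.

39.8 ms

L = 1460 × 8 = 11680 bits.
Transmission delays (L/R per hop): 0.11798, 0.000193698, 0.0816783, 2.08571, 0.0289826 ms; sum = 2.31455 ms.
Propagation delays (d/s per hop): 0.00425, 37.5, 0.00601852, 0.0028191, 0.0107 ms; sum = 37.5238 ms.
End-to-end = 39.8 ms.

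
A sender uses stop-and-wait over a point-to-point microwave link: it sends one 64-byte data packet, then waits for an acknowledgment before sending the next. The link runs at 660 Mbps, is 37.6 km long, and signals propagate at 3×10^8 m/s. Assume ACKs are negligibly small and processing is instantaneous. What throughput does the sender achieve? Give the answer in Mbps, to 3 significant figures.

2.04 Mbps

t_tx = L/R = 512/660000000 = 7.75758e-07 s.
t_prop = 37600/300000000 = 0.000125333 s; RTT = 0.000250667 s.
Cycle = t_tx + RTT = 0.000251442 s.
Throughput = L / cycle = 512 / 0.000251442 = 2.04 Mbps.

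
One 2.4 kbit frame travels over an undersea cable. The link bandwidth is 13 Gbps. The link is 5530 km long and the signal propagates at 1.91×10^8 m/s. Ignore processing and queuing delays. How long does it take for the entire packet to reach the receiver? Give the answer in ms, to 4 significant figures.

28.95 ms

L = 2400 bits.
Transmission delay = L/R = 2400 / 13000000000 = 0.000184615 ms.
Propagation delay = d/s = 5530000 m / 191000000 m/s = 28.9529 ms.
Total = 28.95 ms.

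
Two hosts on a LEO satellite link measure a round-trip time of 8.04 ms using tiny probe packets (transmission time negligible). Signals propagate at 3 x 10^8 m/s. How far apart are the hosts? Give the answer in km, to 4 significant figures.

One-way propagation = RTT/2 = 4.02 ms.
d = s × t = 300000000 × 0.00402 = 1206 km.

1206 km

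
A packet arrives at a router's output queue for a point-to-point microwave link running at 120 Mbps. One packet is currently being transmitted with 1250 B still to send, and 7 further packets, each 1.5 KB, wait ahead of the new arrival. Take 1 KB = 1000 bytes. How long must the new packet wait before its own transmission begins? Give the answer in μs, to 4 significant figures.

Each queued packet: L/R = 12000/120000000 = 100 μs.
7 queued → 700 μs.
Plus remaining 10000 bits of current packet: 83.3333 μs.
Queuing delay = 783.3 μs.

783.3 μs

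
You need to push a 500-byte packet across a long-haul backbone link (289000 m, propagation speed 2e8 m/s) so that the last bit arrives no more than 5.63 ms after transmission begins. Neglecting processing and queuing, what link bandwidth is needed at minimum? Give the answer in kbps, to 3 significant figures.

956 kbps

L = 4000 bits.
Propagation delay = 289000 / 200000000 = 1.445 ms.
Transmission budget = 5.63 − 1.445 = 4.185 ms.
R ≥ L / t_tx = 4000 bits / 0.004185 s = 956 kbps.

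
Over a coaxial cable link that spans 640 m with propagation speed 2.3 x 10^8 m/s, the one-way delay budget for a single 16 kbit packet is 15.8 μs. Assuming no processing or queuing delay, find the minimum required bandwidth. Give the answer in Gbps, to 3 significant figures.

Propagation delay = 640 / 2.3e+08 = 2.78261 μs.
Transmission budget = 15.8 − 2.78261 = 13.0174 μs.
R ≥ L / t_tx = 16000 bits / 1.30174e-05 s = 1.23 Gbps.

1.23 Gbps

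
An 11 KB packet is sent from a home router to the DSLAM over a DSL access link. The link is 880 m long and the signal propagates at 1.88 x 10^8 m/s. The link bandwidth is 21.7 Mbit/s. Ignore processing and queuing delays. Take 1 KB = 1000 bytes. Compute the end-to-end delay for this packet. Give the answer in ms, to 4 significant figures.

4.060 ms

L = 88000 bits.
Transmission delay = L/R = 88000 / 21700000 = 4.0553 ms.
Propagation delay = d/s = 880 m / 188000000 m/s = 0.00468085 ms.
Total = 4.060 ms.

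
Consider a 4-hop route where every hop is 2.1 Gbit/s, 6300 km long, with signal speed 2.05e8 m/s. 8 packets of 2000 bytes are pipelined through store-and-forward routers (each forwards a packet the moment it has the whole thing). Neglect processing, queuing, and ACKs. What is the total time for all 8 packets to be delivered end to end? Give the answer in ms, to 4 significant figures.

123.0 ms

Per-hop transmission t_tx = L/R = 16000/2100000000 = 0.00761905 ms.
Per-hop propagation t_prop = 6300000/2.05e+08 = 30.7317 ms.
Pipeline fill: first packet needs 4·t_tx to clear all hops; remaining 7 packets each add one t_tx.
Total = (4+8-1)·t_tx + 4·t_prop = 11·0.00761905 + 4·30.7317 = 123.0 ms.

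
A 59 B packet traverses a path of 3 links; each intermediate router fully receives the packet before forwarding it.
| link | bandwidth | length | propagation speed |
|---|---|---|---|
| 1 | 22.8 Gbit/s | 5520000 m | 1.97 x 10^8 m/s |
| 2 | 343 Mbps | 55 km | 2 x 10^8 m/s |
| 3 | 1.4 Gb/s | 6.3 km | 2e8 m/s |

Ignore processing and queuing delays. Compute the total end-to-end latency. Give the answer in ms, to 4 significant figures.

28.33 ms

L = 59 × 8 = 472 bits.
Transmission delays (L/R per hop): 2.07018e-05, 0.00137609, 0.000337143 ms; sum = 0.00173394 ms.
Propagation delays (d/s per hop): 28.0203, 0.275, 0.0315 ms; sum = 28.3268 ms.
End-to-end = 28.33 ms.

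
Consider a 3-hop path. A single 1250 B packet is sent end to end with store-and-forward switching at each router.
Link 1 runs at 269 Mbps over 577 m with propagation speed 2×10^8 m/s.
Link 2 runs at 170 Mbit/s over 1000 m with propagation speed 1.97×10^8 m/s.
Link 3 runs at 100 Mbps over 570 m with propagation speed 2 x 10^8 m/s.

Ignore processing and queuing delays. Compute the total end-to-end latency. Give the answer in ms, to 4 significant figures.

0.2068 ms

L = 1250 × 8 = 10000 bits.
Transmission delays (L/R per hop): 0.0371747, 0.0588235, 0.1 ms; sum = 0.195998 ms.
Propagation delays (d/s per hop): 0.002885, 0.00507614, 0.00285 ms; sum = 0.0108111 ms.
End-to-end = 0.2068 ms.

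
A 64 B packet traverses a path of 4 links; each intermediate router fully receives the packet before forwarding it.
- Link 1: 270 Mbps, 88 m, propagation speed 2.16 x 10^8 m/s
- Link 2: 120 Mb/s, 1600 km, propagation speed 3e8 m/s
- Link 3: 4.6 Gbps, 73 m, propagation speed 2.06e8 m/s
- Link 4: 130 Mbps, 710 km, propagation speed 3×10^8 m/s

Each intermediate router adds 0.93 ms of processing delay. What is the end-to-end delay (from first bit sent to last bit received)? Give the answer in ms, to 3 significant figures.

10.5 ms

L = 64 × 8 = 512 bits.
Transmission delays (L/R per hop): 0.0018963, 0.00426667, 0.000111304, 0.00393846 ms; sum = 0.0102127 ms.
Propagation delays (d/s per hop): 0.000407407, 5.33333, 0.000354369, 2.36667 ms; sum = 7.70076 ms.
Processing at 3 router(s): 3 × 0.93 ms = 2.79 ms.
End-to-end = 10.5 ms.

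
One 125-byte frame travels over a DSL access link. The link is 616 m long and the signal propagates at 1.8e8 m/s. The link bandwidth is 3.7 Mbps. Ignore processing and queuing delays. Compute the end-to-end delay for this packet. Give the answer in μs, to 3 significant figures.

L = 125 × 8 = 1000 bits.
Transmission delay = L/R = 1000 / 3700000 = 270.27 μs.
Propagation delay = d/s = 616 m / 180000000 m/s = 3.42222 μs.
Total = 274 μs.

274 μs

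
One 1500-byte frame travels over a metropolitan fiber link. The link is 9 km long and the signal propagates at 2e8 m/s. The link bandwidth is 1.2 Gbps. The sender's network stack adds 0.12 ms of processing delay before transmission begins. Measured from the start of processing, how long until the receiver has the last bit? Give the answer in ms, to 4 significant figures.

0.1750 ms

L = 1500 × 8 = 12000 bits.
Transmission delay = L/R = 12000 / 1200000000 = 0.01 ms.
Propagation delay = d/s = 9000 m / 200000000 m/s = 0.045 ms.
Plus processing delay 0.12 ms = 0.12 ms.
Total = 0.1750 ms.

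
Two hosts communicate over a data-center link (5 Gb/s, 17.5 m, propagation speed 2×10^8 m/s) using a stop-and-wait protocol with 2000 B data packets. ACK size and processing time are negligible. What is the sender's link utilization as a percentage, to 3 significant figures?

94.8 %

t_tx = L/R = 16000/5000000000 = 3.2e-06 s.
t_prop = 17.5/200000000 = 8.75e-08 s; RTT = 1.75e-07 s.
Cycle = t_tx + RTT = 3.375e-06 s.
Utilization = t_tx / cycle = 3.2e-06/3.375e-06 = 94.8 %.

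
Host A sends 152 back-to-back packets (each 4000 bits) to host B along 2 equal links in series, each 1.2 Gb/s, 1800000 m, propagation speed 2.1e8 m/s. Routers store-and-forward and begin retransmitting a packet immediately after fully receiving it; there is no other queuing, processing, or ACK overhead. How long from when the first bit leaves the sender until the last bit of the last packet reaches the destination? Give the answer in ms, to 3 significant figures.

17.7 ms

Per-hop transmission t_tx = L/R = 4000/1200000000 = 0.00333333 ms.
Per-hop propagation t_prop = 1800000/210000000 = 8.57143 ms.
Pipeline fill: first packet needs 2·t_tx to clear all hops; remaining 151 packets each add one t_tx.
Total = (2+152-1)·t_tx + 2·t_prop = 153·0.00333333 + 2·8.57143 = 17.7 ms.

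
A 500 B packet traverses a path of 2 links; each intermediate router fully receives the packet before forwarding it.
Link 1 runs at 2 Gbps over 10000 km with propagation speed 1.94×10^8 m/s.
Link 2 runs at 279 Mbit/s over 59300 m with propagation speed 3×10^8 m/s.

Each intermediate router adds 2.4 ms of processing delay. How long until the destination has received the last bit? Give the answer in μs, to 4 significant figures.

L = 500 × 8 = 4000 bits.
Transmission delays (L/R per hop): 2, 14.3369 μs; sum = 16.3369 μs.
Propagation delays (d/s per hop): 51546.4, 197.667 μs; sum = 51744.1 μs.
Processing at 1 router(s): 1 × 2.4 ms = 2400 μs.
End-to-end = 54160 μs.

54160 μs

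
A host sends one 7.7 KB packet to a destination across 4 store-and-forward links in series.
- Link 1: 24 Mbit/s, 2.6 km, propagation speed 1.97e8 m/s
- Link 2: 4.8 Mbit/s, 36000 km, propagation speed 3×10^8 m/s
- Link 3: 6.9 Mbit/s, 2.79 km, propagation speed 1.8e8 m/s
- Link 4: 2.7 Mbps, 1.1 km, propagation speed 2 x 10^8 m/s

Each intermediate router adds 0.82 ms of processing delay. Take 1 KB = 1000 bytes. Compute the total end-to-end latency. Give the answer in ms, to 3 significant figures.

L = 61600 bits.
Transmission delays (L/R per hop): 2.56667, 12.8333, 8.92754, 22.8148 ms; sum = 47.1424 ms.
Propagation delays (d/s per hop): 0.013198, 120, 0.0155, 0.0055 ms; sum = 120.034 ms.
Processing at 3 router(s): 3 × 0.82 ms = 2.46 ms.
End-to-end = 170 ms.

170 ms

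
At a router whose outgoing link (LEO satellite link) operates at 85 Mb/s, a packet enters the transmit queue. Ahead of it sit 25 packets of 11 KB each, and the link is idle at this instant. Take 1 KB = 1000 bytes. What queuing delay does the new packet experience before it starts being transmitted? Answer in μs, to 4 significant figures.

Each queued packet: L/R = 88000/85000000 = 1035.29 μs.
25 queued → 25882.4 μs.
Queuing delay = 25880 μs.

25880 μs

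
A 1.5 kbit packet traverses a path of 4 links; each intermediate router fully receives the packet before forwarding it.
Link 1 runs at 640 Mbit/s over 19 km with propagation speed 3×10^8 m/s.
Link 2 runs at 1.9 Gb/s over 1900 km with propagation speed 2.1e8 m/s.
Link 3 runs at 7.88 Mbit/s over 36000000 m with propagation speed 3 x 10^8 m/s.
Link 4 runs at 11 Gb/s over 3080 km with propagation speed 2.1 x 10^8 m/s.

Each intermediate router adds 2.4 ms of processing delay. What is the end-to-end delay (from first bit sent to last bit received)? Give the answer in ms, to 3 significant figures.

151 ms

L = 1500 bits.
Transmission delays (L/R per hop): 0.00234375, 0.000789474, 0.190355, 0.000136364 ms; sum = 0.193625 ms.
Propagation delays (d/s per hop): 0.0633333, 9.04762, 120, 14.6667 ms; sum = 143.778 ms.
Processing at 3 router(s): 3 × 2.4 ms = 7.2 ms.
End-to-end = 151 ms.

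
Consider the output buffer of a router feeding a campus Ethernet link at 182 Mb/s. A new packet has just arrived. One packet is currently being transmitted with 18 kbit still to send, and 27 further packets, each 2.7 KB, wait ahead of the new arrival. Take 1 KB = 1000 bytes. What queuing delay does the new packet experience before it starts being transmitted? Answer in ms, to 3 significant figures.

3.30 ms

Each queued packet: L/R = 21600/182000000 = 0.118681 ms.
27 queued → 3.2044 ms.
Plus remaining 18000 bits of current packet: 0.0989011 ms.
Queuing delay = 3.30 ms.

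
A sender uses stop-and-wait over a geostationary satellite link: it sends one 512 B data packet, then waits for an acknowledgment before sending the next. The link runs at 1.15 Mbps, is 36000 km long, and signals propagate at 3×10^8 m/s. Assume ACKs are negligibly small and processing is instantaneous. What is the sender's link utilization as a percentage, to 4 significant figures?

t_tx = L/R = 4096/1150000 = 0.00356174 s.
t_prop = 36000000/300000000 = 0.12 s; RTT = 0.24 s.
Cycle = t_tx + RTT = 0.243562 s.
Utilization = t_tx / cycle = 0.00356174/0.243562 = 1.462 %.

1.462 %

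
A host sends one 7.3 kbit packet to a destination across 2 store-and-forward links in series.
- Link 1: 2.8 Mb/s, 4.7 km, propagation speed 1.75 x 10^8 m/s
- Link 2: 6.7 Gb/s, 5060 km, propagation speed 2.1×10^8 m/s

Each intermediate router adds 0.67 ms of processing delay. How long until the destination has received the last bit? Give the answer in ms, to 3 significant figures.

27.4 ms

L = 7300 bits.
Transmission delays (L/R per hop): 2.60714, 0.00108955 ms; sum = 2.60823 ms.
Propagation delays (d/s per hop): 0.0268571, 24.0952 ms; sum = 24.1221 ms.
Processing at 1 router(s): 1 × 0.67 ms = 0.67 ms.
End-to-end = 27.4 ms.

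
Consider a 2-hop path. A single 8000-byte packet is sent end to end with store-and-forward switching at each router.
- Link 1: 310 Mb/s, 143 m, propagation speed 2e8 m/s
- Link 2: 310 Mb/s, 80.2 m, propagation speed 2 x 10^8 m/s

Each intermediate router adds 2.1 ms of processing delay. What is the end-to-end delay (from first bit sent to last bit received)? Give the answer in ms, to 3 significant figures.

2.51 ms

L = 8000 × 8 = 64000 bits.
Transmission delay per hop = L/R = 64000/310000000 = 0.206452 ms; 2 hops → 0.412903 ms.
Propagation delays (d/s per hop): 0.000715, 0.000401 ms; sum = 0.001116 ms.
Processing at 1 router(s): 1 × 2.1 ms = 2.1 ms.
End-to-end = 2.51 ms.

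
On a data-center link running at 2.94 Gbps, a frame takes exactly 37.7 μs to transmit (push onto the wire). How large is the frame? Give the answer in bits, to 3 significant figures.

111000 bits

L = R × t_tx = 2940000000 b/s × 3.77e-05 s = 110838 bits.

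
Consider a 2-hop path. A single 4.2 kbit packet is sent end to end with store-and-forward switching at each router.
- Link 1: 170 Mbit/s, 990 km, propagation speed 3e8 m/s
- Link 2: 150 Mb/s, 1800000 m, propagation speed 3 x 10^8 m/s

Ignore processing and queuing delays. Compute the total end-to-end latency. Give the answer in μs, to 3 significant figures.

L = 4200 bits.
Transmission delays (L/R per hop): 24.7059, 28 μs; sum = 52.7059 μs.
Propagation delays (d/s per hop): 3300, 6000 μs; sum = 9300 μs.
End-to-end = 9350 μs.

9350 μs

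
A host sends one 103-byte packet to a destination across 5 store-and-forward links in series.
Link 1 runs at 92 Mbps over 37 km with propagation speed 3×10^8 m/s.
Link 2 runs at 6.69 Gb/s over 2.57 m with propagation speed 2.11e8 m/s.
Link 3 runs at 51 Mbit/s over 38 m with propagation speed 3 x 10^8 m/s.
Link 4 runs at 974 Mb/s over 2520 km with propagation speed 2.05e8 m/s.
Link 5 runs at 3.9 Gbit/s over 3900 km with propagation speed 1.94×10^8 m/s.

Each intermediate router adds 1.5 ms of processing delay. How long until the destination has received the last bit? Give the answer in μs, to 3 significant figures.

38500 μs

L = 103 × 8 = 824 bits.
Transmission delays (L/R per hop): 8.95652, 0.123169, 16.1569, 0.845996, 0.211282 μs; sum = 26.2938 μs.
Propagation delays (d/s per hop): 123.333, 0.0121801, 0.126667, 12292.7, 20103.1 μs; sum = 32519.2 μs.
Processing at 4 router(s): 4 × 1.5 ms = 6000 μs.
End-to-end = 38500 μs.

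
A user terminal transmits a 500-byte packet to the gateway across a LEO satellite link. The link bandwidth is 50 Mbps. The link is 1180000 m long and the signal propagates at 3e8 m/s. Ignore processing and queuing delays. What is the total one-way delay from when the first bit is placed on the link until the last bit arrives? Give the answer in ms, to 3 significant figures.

4.01 ms

L = 500 × 8 = 4000 bits.
Transmission delay = L/R = 4000 / 50000000 = 0.08 ms.
Propagation delay = d/s = 1180000 m / 300000000 m/s = 3.93333 ms.
Total = 4.01 ms.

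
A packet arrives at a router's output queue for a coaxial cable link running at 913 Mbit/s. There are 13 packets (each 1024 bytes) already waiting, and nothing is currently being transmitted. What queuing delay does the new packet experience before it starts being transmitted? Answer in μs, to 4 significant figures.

116.6 μs

Each queued packet: L/R = 8192/913000000 = 8.97262 μs.
13 queued → 116.644 μs.
Queuing delay = 116.6 μs.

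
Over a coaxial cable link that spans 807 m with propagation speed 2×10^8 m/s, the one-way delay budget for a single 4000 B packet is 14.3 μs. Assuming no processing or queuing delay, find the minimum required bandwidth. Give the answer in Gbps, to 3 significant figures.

3.12 Gbps

L = 32000 bits.
Propagation delay = 807 / 200000000 = 4.035 μs.
Transmission budget = 14.3 − 4.035 = 10.265 μs.
R ≥ L / t_tx = 32000 bits / 1.0265e-05 s = 3.12 Gbps.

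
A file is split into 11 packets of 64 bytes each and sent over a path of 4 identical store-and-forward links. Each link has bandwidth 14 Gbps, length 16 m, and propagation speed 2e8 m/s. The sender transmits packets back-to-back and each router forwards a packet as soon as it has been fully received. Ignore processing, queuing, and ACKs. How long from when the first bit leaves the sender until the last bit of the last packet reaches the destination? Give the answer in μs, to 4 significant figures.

0.8320 μs

Per-hop transmission t_tx = L/R = 512/14000000000 = 0.0365714 μs.
Per-hop propagation t_prop = 16/200000000 = 0.08 μs.
Pipeline fill: first packet needs 4·t_tx to clear all hops; remaining 10 packets each add one t_tx.
Total = (4+11-1)·t_tx + 4·t_prop = 14·0.0365714 + 4·0.08 = 0.8320 μs.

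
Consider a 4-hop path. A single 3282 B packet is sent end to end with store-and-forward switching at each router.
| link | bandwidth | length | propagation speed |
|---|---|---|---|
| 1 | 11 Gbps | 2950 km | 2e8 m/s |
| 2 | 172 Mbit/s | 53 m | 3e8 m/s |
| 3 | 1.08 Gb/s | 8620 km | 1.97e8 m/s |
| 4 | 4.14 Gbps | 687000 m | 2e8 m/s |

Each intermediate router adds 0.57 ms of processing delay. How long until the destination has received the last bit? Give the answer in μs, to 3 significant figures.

L = 3282 × 8 = 26256 bits.
Transmission delays (L/R per hop): 2.38691, 152.651, 24.3111, 6.34203 μs; sum = 185.691 μs.
Propagation delays (d/s per hop): 14750, 0.176667, 43756.3, 3435 μs; sum = 61941.5 μs.
Processing at 3 router(s): 3 × 0.57 ms = 1710 μs.
End-to-end = 63800 μs.

63800 μs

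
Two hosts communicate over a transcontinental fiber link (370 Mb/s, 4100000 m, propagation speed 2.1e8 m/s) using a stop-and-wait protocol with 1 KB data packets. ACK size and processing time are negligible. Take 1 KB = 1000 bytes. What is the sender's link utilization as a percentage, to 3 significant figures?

0.0553 %

t_tx = L/R = 8000/370000000 = 2.16216e-05 s.
t_prop = 4100000/210000000 = 0.0195238 s; RTT = 0.0390476 s.
Cycle = t_tx + RTT = 0.0390692 s.
Utilization = t_tx / cycle = 2.16216e-05/0.0390692 = 0.0553 %.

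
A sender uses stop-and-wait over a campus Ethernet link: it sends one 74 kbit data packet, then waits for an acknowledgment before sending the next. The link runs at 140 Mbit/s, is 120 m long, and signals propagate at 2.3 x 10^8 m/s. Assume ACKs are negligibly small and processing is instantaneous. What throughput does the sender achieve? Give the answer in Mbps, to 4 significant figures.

t_tx = L/R = 74000/140000000 = 0.000528571 s.
t_prop = 120/2.3e+08 = 5.21739e-07 s; RTT = 1.04348e-06 s.
Cycle = t_tx + RTT = 0.000529615 s.
Throughput = L / cycle = 74000 / 0.000529615 = 139.7 Mbps.

139.7 Mbps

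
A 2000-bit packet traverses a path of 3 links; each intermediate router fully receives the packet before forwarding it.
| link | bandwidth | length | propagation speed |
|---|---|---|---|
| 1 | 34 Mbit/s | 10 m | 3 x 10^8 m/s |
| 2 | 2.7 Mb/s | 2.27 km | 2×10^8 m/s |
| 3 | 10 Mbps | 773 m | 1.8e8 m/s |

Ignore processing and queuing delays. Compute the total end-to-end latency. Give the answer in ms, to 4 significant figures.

1.015 ms

Transmission delays (L/R per hop): 0.0588235, 0.740741, 0.2 ms; sum = 0.999564 ms.
Propagation delays (d/s per hop): 3.33333e-05, 0.01135, 0.00429444 ms; sum = 0.0156778 ms.
End-to-end = 1.015 ms.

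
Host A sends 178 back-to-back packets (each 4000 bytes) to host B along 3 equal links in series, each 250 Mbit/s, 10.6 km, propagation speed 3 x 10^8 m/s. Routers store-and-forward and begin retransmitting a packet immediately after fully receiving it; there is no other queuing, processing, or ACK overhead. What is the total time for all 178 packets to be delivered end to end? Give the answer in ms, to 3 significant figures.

Per-hop transmission t_tx = L/R = 32000/250000000 = 0.128 ms.
Per-hop propagation t_prop = 10600/300000000 = 0.0353333 ms.
Pipeline fill: first packet needs 3·t_tx to clear all hops; remaining 177 packets each add one t_tx.
Total = (3+178-1)·t_tx + 3·t_prop = 180·0.128 + 3·0.0353333 = 23.1 ms.

23.1 ms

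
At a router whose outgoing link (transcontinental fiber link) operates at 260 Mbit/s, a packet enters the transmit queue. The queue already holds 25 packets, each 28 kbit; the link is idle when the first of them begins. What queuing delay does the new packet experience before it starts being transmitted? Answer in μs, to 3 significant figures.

Each queued packet: L/R = 28000/260000000 = 107.692 μs.
25 queued → 2692.31 μs.
Queuing delay = 2690 μs.

2690 μs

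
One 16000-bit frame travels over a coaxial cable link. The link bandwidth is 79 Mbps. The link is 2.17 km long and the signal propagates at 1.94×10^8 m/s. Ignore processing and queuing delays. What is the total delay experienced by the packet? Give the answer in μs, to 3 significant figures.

Transmission delay = L/R = 16000 / 79000000 = 202.532 μs.
Propagation delay = d/s = 2170 m / 194000000 m/s = 11.1856 μs.
Total = 214 μs.

214 μs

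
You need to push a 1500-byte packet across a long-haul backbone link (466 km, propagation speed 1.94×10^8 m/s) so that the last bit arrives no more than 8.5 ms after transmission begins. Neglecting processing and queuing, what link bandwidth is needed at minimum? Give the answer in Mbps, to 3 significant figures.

1.97 Mbps

L = 12000 bits.
Propagation delay = 466000 / 194000000 = 2.40206 ms.
Transmission budget = 8.5 − 2.40206 = 6.09794 ms.
R ≥ L / t_tx = 12000 bits / 0.00609794 s = 1.97 Mbps.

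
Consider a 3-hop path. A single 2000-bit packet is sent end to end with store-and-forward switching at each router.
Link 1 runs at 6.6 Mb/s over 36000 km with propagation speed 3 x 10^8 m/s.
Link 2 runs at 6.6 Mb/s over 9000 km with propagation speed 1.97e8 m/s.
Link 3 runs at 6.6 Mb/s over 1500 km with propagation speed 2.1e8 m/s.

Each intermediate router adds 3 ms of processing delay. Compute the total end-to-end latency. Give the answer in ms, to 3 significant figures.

Transmission delay per hop = L/R = 2000/6600000 = 0.30303 ms; 3 hops → 0.909091 ms.
Propagation delays (d/s per hop): 120, 45.6853, 7.14286 ms; sum = 172.828 ms.
Processing at 2 router(s): 2 × 3 ms = 6 ms.
End-to-end = 180 ms.

180 ms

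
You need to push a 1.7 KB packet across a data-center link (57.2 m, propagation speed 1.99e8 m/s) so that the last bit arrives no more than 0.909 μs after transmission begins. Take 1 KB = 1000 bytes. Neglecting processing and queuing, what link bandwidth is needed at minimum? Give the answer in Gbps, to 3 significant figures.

21.9 Gbps

L = 13600 bits.
Propagation delay = 57.2 / 199000000 = 0.287437 μs.
Transmission budget = 0.909 − 0.287437 = 0.621563 μs.
R ≥ L / t_tx = 13600 bits / 6.21563e-07 s = 21.9 Gbps.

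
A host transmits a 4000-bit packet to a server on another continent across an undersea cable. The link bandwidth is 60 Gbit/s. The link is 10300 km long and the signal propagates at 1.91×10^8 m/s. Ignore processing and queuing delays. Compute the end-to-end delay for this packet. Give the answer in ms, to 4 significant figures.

Transmission delay = L/R = 4000 / 60000000000 = 6.66667e-05 ms.
Propagation delay = d/s = 10300000 m / 191000000 m/s = 53.9267 ms.
Total = 53.93 ms.

53.93 ms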